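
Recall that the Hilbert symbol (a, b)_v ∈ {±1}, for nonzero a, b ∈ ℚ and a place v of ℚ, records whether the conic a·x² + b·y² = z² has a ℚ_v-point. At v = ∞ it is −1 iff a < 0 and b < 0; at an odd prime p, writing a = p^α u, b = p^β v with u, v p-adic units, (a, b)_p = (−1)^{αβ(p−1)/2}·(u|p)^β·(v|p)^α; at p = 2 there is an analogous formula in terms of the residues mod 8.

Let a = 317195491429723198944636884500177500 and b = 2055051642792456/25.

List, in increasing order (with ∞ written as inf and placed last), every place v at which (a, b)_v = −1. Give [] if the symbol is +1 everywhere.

[7, 11, 29, 37, 41, 43]

Mod squares: a ≡ 968919, b ≡ 630067746. Check v ∈ {∞, 2, 3, 5, 7, 11, 29, 31, 37, 41, 43}.
v=7: a=7^5·(≡3), b=7^3·(≡6) mod 7; (3|7)=-1, (6|7)=-1; (−1)^{5·3·3}·(-1)^3·(-1)^5 = -1.
v=5: a=5^4·(≡4), b=5^-2·(≡1) mod 5; (4|5)=+1, (1|5)=+1; (−1)^{4·-2·2}·(+1)^-2·(+1)^4 = +1.
v=∞: 968919 > 0 and 630067746 > 0  ⇒  (a,b)_∞ = +1.
v=31: a=31^0·(≡14), b=31^1·(≡4) mod 31; (14|31)=+1, (4|31)=+1; (−1)^{0·1·15}·(+1)^1·(+1)^0 = +1.
v=2: v_2(a)=2, v_2(b)=3; units ≡ 7, 1 (mod 8); ε·ε+αω+βω = 1·0+2·0+3·0 ≡ 0  ⇒  (a,b)_2 = +1.
v=41: a=41^2·(≡15), b=41^1·(≡8) mod 41; (15|41)=-1, (8|41)=+1; (−1)^{2·1·20}·(-1)^1·(+1)^2 = -1.
v=37: a=37^3·(≡16), b=37^1·(≡22) mod 37; (16|37)=+1, (22|37)=-1; (−1)^{3·1·18}·(+1)^1·(-1)^3 = -1.
v=29: a=29^5·(≡3), b=29^1·(≡25) mod 29; (3|29)=-1, (25|29)=+1; (−1)^{5·1·14}·(-1)^1·(+1)^5 = -1.
v=11: a=11^2·(≡10), b=11^1·(≡3) mod 11; (10|11)=-1, (3|11)=+1; (−1)^{2·1·5}·(-1)^1·(+1)^2 = -1.
v=43: a=43^5·(≡9), b=43^2·(≡28) mod 43; (9|43)=+1, (28|43)=-1; (−1)^{5·2·21}·(+1)^2·(-1)^5 = -1.
v=3: a=3^5·(≡2), b=3^3·(≡1) mod 3; (2|3)=-1, (1|3)=+1; (−1)^{5·3·1}·(-1)^3·(+1)^5 = +1.
Ram(968919, 630067746) = {7, 11, 29, 37, 41, 43}; no ℚ_7-point on the conic.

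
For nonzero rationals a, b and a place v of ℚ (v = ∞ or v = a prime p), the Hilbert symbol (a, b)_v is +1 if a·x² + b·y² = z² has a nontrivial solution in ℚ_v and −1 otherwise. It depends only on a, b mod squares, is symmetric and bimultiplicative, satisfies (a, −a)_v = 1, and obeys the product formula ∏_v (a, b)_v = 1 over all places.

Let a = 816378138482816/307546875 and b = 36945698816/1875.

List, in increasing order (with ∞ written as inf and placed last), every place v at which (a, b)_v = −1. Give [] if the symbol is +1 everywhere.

[3, 19]

Mod squares: a ≡ 45942, b ≡ 78. Check v ∈ {∞, 2, 3, 5, 7, 13, 19, 31}.
v=5: a=5^-6·(≡2), b=5^-4·(≡2) mod 5; (2|5)=-1, (2|5)=-1; (−1)^{-6·-4·2}·(-1)^-4·(-1)^-6 = +1.
v=3: a=3^-9·(≡2), b=3^-1·(≡2) mod 3; (2|3)=-1, (2|3)=-1; (−1)^{-9·-1·1}·(-1)^-1·(-1)^-9 = -1.
v=19: a=19^3·(≡11), b=19^2·(≡14) mod 19; (11|19)=+1, (14|19)=-1; (−1)^{3·2·9}·(+1)^2·(-1)^3 = -1.
v=13: a=13^1·(≡8), b=13^1·(≡2) mod 13; (8|13)=-1, (2|13)=-1; (−1)^{1·1·6}·(-1)^1·(-1)^1 = +1.
v=2: v_2(a)=7, v_2(b)=13; units ≡ 3, 7 (mod 8); ε·ε+αω+βω = 1·1+7·0+13·1 ≡ 0  ⇒  (a,b)_2 = +1.
v=∞: 45942 > 0 and 78 > 0  ⇒  (a,b)_∞ = +1.
v=31: a=31^3·(≡2), b=31^2·(≡25) mod 31; (2|31)=+1, (25|31)=+1; (−1)^{3·2·15}·(+1)^2·(+1)^3 = +1.
v=7: a=7^4·(≡2), b=7^0·(≡2) mod 7; (2|7)=+1, (2|7)=+1; (−1)^{4·0·3}·(+1)^0·(+1)^4 = +1.
(45942, 78 / ℚ) ramifies at {3, 19}: a division algebra.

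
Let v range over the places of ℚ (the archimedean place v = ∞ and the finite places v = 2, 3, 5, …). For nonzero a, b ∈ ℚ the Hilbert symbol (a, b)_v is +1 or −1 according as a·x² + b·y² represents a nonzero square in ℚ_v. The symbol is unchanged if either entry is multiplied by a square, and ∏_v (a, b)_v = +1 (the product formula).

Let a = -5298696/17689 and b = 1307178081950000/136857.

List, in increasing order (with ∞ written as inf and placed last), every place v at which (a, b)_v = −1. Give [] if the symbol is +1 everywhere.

(a, b) ≡ (-16354, 111435) mod (ℚ^×)²; places V = {2, 3, 5, 7, 13, 17, 19, 23, 37, ∞}.
(a,b)_2: α=3, β=4; u≡7, v≡3 (mod 8); ε(u)ε(v)=1·1, αω(v)=3·1, βω(u)=4·0; sum ≡ 0  ⇒  +1.
(a,b)_∞: sgn(-16354)=−, sgn(111435)=+, so +1.
(a,b)_37: α=1, u≡31; β=2, v≡10 (mod 37); (31|37)=-1, (10|37)=+1; sign (−1)^0·-1^2·+1^1 = +1.
(a,b)_5: α=0, u≡1; β=5, v≡2 (mod 5); (1|5)=+1, (2|5)=-1; sign (−1)^0·+1^5·-1^0 = +1.
(a,b)_3: α=4, u≡2; β=-1, v≡2 (mod 3); (2|3)=-1, (2|3)=-1; sign (−1)^0·-1^-1·-1^4 = -1.
(a,b)_23: α=0, u≡22; β=1, v≡7 (mod 23); (22|23)=-1, (7|23)=-1; sign (−1)^0·-1^1·-1^0 = -1.
(a,b)_7: α=-2, u≡6; β=-4, v≡1 (mod 7); (6|7)=-1, (1|7)=+1; sign (−1)^0·-1^-4·+1^-2 = +1.
(a,b)_19: α=-2, u≡16; β=-1, v≡10 (mod 19); (16|19)=+1, (10|19)=-1; sign (−1)^0·+1^-1·-1^-2 = +1.
(a,b)_13: α=1, u≡4; β=2, v≡4 (mod 13); (4|13)=+1, (4|13)=+1; sign (−1)^0·+1^2·+1^1 = +1.
(a,b)_17: α=1, u≡14; β=3, v≡6 (mod 17); (14|17)=-1, (6|17)=-1; sign (−1)^0·-1^3·-1^1 = +1.
Ram(-16354, 111435) = {3, 23}; no ℚ_3-point on the conic.

[3, 23]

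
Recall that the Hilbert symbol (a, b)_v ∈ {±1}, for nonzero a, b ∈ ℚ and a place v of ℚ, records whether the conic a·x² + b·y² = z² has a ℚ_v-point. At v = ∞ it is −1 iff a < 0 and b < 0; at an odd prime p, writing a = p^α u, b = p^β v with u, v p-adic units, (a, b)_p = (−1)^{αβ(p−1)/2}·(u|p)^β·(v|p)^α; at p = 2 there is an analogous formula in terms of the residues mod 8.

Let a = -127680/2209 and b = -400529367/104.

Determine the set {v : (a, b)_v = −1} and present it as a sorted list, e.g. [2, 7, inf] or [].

[2, 5, 13, 17, 19, inf]

Mod squares: a ≡ -1995, b ≡ -176358. Check v ∈ {∞, 2, 3, 5, 7, 13, 17, 19, 47}.
v=∞: -1995 < 0 and -176358 < 0  ⇒  (a,b)_∞ = -1.
v=7: a=7^1·(≡4), b=7^1·(≡5) mod 7; (4|7)=+1, (5|7)=-1; (−1)^{1·1·3}·(+1)^1·(-1)^1 = +1.
v=2: v_2(a)=6, v_2(b)=-3; units ≡ 5, 5 (mod 8); ε·ε+αω+βω = 0·0+6·1+-3·1 ≡ 1  ⇒  (a,b)_2 = -1.
v=17: a=17^0·(≡10), b=17^1·(≡2) mod 17; (10|17)=-1, (2|17)=+1; (−1)^{0·1·8}·(-1)^1·(+1)^0 = -1.
v=3: a=3^1·(≡1), b=3^11·(≡2) mod 3; (1|3)=+1, (2|3)=-1; (−1)^{1·11·1}·(+1)^11·(-1)^1 = +1.
v=19: a=19^1·(≡5), b=19^1·(≡5) mod 19; (5|19)=+1, (5|19)=+1; (−1)^{1·1·9}·(+1)^1·(+1)^1 = -1.
v=47: a=47^-2·(≡19), b=47^0·(≡45) mod 47; (19|47)=-1, (45|47)=-1; (−1)^{-2·0·23}·(-1)^0·(-1)^-2 = +1.
v=5: a=5^1·(≡1), b=5^0·(≡2) mod 5; (1|5)=+1, (2|5)=-1; (−1)^{1·0·2}·(+1)^0·(-1)^1 = -1.
v=13: a=13^0·(≡7), b=13^-1·(≡6) mod 13; (7|13)=-1, (6|13)=-1; (−1)^{0·-1·6}·(-1)^-1·(-1)^0 = -1.
|Ram(-1995, -176358)| = 6, even; anisotropic at {2, 5, 13, 17, 19, ∞}.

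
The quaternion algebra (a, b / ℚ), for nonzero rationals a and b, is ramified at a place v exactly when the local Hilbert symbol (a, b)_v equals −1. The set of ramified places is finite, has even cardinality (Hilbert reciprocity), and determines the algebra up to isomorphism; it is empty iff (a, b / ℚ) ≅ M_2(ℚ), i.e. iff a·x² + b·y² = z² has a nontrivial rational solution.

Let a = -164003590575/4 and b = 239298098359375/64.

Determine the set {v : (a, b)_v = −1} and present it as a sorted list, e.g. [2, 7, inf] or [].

[5, 11, 37, 41]

Mod squares: a ≡ -16687, b ≡ 55. Check v ∈ {∞, 2, 3, 5, 11, 19, 37, 41}.
v=5: a=5^2·(≡3), b=5^7·(≡1) mod 5; (3|5)=-1, (1|5)=+1; (−1)^{2·7·2}·(-1)^7·(+1)^2 = -1.
v=19: a=19^2·(≡12), b=19^0·(≡7) mod 19; (12|19)=-1, (7|19)=+1; (−1)^{2·0·9}·(-1)^0·(+1)^2 = +1.
v=3: a=3^2·(≡2), b=3^0·(≡1) mod 3; (2|3)=-1, (1|3)=+1; (−1)^{2·0·1}·(-1)^0·(+1)^2 = +1.
v=∞: -16687 < 0 and 55 > 0  ⇒  (a,b)_∞ = +1.
v=37: a=37^1·(≡10), b=37^2·(≡14) mod 37; (10|37)=+1, (14|37)=-1; (−1)^{1·2·18}·(+1)^2·(-1)^1 = -1.
v=2: v_2(a)=-2, v_2(b)=-6; units ≡ 1, 7 (mod 8); ε·ε+αω+βω = 0·1+-2·0+-6·0 ≡ 0  ⇒  (a,b)_2 = +1.
v=11: a=11^3·(≡3), b=11^3·(≡4) mod 11; (3|11)=+1, (4|11)=+1; (−1)^{3·3·5}·(+1)^3·(+1)^3 = -1.
v=41: a=41^1·(≡35), b=41^2·(≡13) mod 41; (35|41)=-1, (13|41)=-1; (−1)^{1·2·20}·(-1)^2·(-1)^1 = -1.
|Ram(-16687, 55)| = 4, even; anisotropic at {5, 11, 37, 41}.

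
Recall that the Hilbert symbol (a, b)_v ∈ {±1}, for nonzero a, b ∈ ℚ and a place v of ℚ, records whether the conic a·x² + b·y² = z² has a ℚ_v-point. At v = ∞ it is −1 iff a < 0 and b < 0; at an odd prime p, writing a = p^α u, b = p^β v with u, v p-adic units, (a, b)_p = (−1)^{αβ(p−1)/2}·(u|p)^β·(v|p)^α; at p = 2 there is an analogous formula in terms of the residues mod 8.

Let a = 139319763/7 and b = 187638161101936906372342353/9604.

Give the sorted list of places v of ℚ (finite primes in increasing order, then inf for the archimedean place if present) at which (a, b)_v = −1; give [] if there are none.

(a, b) ≡ (8059821, 1353) mod (ℚ^×)²; places V = {2, 3, 7, 11, 23, 37, 41, ∞}.
(a,b)_3: α=1, u≡2; β=13, v≡1 (mod 3); (2|3)=-1, (1|3)=+1; sign (−1)^1·-1^13·+1^1 = +1.
(a,b)_∞: sgn(8059821)=+, sgn(1353)=+, so +1.
(a,b)_41: α=1, u≡24; β=3, v≡9 (mod 41); (24|41)=-1, (9|41)=+1; sign (−1)^0·-1^3·+1^1 = -1.
(a,b)_2: α=0, β=-2; u≡5, v≡1 (mod 8); ε(u)ε(v)=0·0, αω(v)=0·0, βω(u)=-2·1; sum ≡ 0  ⇒  +1.
(a,b)_23: α=1, u≡21; β=2, v≡5 (mod 23); (21|23)=-1, (5|23)=-1; sign (−1)^0·-1^2·-1^1 = -1.
(a,b)_37: α=1, u≡24; β=2, v≡25 (mod 37); (24|37)=-1, (25|37)=+1; sign (−1)^0·-1^2·+1^1 = +1.
(a,b)_7: α=-1, u≡2; β=-4, v≡2 (mod 7); (2|7)=+1, (2|7)=+1; sign (−1)^0·+1^-4·+1^-1 = +1.
(a,b)_11: α=3, u≡9; β=9, v≡7 (mod 11); (9|11)=+1, (7|11)=-1; sign (−1)^1·+1^9·-1^3 = +1.
|Ram(8059821, 1353)| = 2, even; anisotropic at {23, 41}.

[23, 41]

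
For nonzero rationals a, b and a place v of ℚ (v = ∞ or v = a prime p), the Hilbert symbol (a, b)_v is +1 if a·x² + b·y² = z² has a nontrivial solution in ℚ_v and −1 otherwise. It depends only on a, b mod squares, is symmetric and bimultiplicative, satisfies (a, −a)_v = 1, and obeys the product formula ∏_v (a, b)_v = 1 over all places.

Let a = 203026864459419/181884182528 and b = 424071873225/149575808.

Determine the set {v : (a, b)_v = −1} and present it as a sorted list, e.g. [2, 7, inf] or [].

[7, 13, 17, 19]

Mod squares: a ≡ 1939938, b ≡ 418. Check v ∈ {∞, 2, 3, 5, 7, 11, 13, 17, 19, 23, 47}.
v=13: a=13^3·(≡12), b=13^2·(≡2) mod 13; (12|13)=+1, (2|13)=-1; (−1)^{3·2·6}·(+1)^2·(-1)^3 = -1.
v=47: a=47^-2·(≡45), b=47^-2·(≡21) mod 47; (45|47)=-1, (21|47)=+1; (−1)^{-2·-2·23}·(-1)^-2·(+1)^-2 = +1.
v=23: a=23^-2·(≡18), b=23^-2·(≡8) mod 23; (18|23)=+1, (8|23)=+1; (−1)^{-2·-2·11}·(+1)^-2·(+1)^-2 = +1.
v=17: a=17^1·(≡10), b=17^0·(≡11) mod 17; (10|17)=-1, (11|17)=-1; (−1)^{1·0·8}·(-1)^0·(-1)^1 = -1.
v=19: a=19^-1·(≡12), b=19^1·(≡14) mod 19; (12|19)=-1, (14|19)=-1; (−1)^{-1·1·9}·(-1)^1·(-1)^-1 = -1.
v=∞: 1939938 > 0 and 418 > 0  ⇒  (a,b)_∞ = +1.
v=7: a=7^5·(≡1), b=7^2·(≡6) mod 7; (1|7)=+1, (6|7)=-1; (−1)^{5·2·3}·(+1)^2·(-1)^5 = -1.
v=2: v_2(a)=-13, v_2(b)=-7; units ≡ 1, 1 (mod 8); ε·ε+αω+βω = 0·0+-13·0+-7·0 ≡ 0  ⇒  (a,b)_2 = +1.
v=5: a=5^0·(≡3), b=5^2·(≡3) mod 5; (3|5)=-1, (3|5)=-1; (−1)^{0·2·2}·(-1)^2·(-1)^0 = +1.
v=11: a=11^3·(≡10), b=11^3·(≡9) mod 11; (10|11)=-1, (9|11)=+1; (−1)^{3·3·5}·(-1)^3·(+1)^3 = +1.
v=3: a=3^5·(≡2), b=3^4·(≡1) mod 3; (2|3)=-1, (1|3)=+1; (−1)^{5·4·1}·(-1)^4·(+1)^5 = +1.
Ram(1939938, 418) = {7, 13, 17, 19}; no ℚ_7-point on the conic.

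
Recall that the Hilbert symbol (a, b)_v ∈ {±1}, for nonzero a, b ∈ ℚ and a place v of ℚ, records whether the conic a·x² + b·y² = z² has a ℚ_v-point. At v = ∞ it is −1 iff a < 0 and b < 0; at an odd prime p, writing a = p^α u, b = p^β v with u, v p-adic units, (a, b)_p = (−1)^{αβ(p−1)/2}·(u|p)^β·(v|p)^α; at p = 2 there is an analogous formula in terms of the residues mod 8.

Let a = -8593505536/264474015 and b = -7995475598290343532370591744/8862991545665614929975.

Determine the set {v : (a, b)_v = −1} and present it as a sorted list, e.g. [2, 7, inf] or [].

Mod squares: a ≡ -209715, b ≡ -545259. Check v ∈ {∞, 2, 3, 5, 7, 11, 13, 17, 19, 31, 41}.
v=∞: -209715 < 0 and -545259 < 0  ⇒  (a,b)_∞ = -1.
v=7: a=7^4·(≡6), b=7^8·(≡6) mod 7; (6|7)=-1, (6|7)=-1; (−1)^{4·8·3}·(-1)^8·(-1)^4 = +1.
v=13: a=13^-2·(≡1), b=13^-5·(≡5) mod 13; (1|13)=+1, (5|13)=-1; (−1)^{-2·-5·6}·(+1)^-5·(-1)^-2 = +1.
v=11: a=11^1·(≡4), b=11^5·(≡8) mod 11; (4|11)=+1, (8|11)=-1; (−1)^{1·5·5}·(+1)^5·(-1)^1 = +1.
v=17: a=17^-2·(≡5), b=17^-4·(≡4) mod 17; (5|17)=-1, (4|17)=+1; (−1)^{-2·-4·8}·(-1)^-4·(+1)^-2 = +1.
v=2: v_2(a)=8, v_2(b)=22; units ≡ 5, 5 (mod 8); ε·ε+αω+βω = 0·0+8·1+22·1 ≡ 0  ⇒  (a,b)_2 = +1.
v=31: a=31^1·(≡15), b=31^3·(≡14) mod 31; (15|31)=-1, (14|31)=+1; (−1)^{1·3·15}·(-1)^3·(+1)^1 = +1.
v=41: a=41^1·(≡37), b=41^3·(≡30) mod 41; (37|41)=+1, (30|41)=-1; (−1)^{1·3·20}·(+1)^3·(-1)^1 = -1.
v=3: a=3^-1·(≡1), b=3^-5·(≡2) mod 3; (1|3)=+1, (2|3)=-1; (−1)^{-1·-5·1}·(+1)^-5·(-1)^-1 = +1.
v=19: a=19^-2·(≡16), b=19^-6·(≡14) mod 19; (16|19)=+1, (14|19)=-1; (−1)^{-2·-6·9}·(+1)^-6·(-1)^-2 = +1.
v=5: a=5^-1·(≡3), b=5^-2·(≡4) mod 5; (3|5)=-1, (4|5)=+1; (−1)^{-1·-2·2}·(-1)^-2·(+1)^-1 = +1.
Ram(-209715, -545259) = {41, ∞}; no ℚ_41-point on the conic.

[41, inf]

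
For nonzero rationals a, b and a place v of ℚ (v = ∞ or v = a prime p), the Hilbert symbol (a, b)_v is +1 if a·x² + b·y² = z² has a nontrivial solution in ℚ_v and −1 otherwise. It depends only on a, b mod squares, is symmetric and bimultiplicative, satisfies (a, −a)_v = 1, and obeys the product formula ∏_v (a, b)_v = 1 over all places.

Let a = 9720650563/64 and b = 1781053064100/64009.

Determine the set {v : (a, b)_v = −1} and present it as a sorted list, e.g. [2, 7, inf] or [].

(a, b) ≡ (11558443, 2353089) mod (ℚ^×)²; places V = {2, 3, 5, 11, 13, 17, 23, 29, 31, 37, 43, ∞}.
(a,b)_23: α=1, u≡5; β=-2, v≡21 (mod 23); (5|23)=-1, (21|23)=-1; sign (−1)^0·-1^-2·-1^1 = -1.
(a,b)_29: α=3, u≡13; β=3, v≡24 (mod 29); (13|29)=+1, (24|29)=+1; sign (−1)^0·+1^3·+1^3 = +1.
(a,b)_17: α=0, u≡3; β=1, v≡11 (mod 17); (3|17)=-1, (11|17)=-1; sign (−1)^0·-1^1·-1^0 = -1.
(a,b)_2: α=-6, β=2; u≡3, v≡1 (mod 8); ε(u)ε(v)=1·0, αω(v)=-6·0, βω(u)=2·1; sum ≡ 0  ⇒  +1.
(a,b)_∞: sgn(11558443)=+, sgn(2353089)=+, so +1.
(a,b)_37: α=0, u≡13; β=1, v≡20 (mod 37); (13|37)=-1, (20|37)=-1; sign (−1)^0·-1^1·-1^0 = -1.
(a,b)_43: α=1, u≡3; β=1, v≡22 (mod 43); (3|43)=-1, (22|43)=-1; sign (−1)^1·-1^1·-1^1 = -1.
(a,b)_31: α=1, u≡1; β=0, v≡29 (mod 31); (1|31)=+1, (29|31)=-1; sign (−1)^0·+1^0·-1^1 = -1.
(a,b)_11: α=0, u≡7; β=-2, v≡2 (mod 11); (7|11)=-1, (2|11)=-1; sign (−1)^0·-1^-2·-1^0 = +1.
(a,b)_13: α=1, u≡8; β=0, v≡5 (mod 13); (8|13)=-1, (5|13)=-1; sign (−1)^0·-1^0·-1^1 = -1.
(a,b)_5: α=0, u≡2; β=2, v≡1 (mod 5); (2|5)=-1, (1|5)=+1; sign (−1)^0·-1^2·+1^0 = +1.
(a,b)_3: α=0, u≡1; β=3, v≡1 (mod 3); (1|3)=+1, (1|3)=+1; sign (−1)^0·+1^3·+1^0 = +1.
Ram(11558443, 2353089) = {13, 17, 23, 31, 37, 43}; no ℚ_13-point on the conic.

[13, 17, 23, 31, 37, 43]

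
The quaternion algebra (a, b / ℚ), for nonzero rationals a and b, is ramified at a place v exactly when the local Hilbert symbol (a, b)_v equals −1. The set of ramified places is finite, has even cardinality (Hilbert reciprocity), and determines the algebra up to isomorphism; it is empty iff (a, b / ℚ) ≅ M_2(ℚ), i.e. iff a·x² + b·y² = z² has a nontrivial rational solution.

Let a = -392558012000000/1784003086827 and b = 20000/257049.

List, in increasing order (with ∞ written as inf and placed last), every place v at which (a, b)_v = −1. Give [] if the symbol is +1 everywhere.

Mod squares: a ≡ -4389, b ≡ 2. Check v ∈ {∞, 2, 3, 5, 7, 11, 13, 19, 37}.
v=11: a=11^1·(≡2), b=11^0·(≡2) mod 11; (2|11)=-1, (2|11)=-1; (−1)^{1·0·5}·(-1)^0·(-1)^1 = -1.
v=7: a=7^3·(≡3), b=7^0·(≡4) mod 7; (3|7)=-1, (4|7)=+1; (−1)^{3·0·3}·(-1)^0·(+1)^3 = +1.
v=37: a=37^2·(≡35), b=37^0·(≡2) mod 37; (35|37)=-1, (2|37)=-1; (−1)^{2·0·18}·(-1)^0·(-1)^2 = +1.
v=19: a=19^1·(≡11), b=19^0·(≡13) mod 19; (11|19)=+1, (13|19)=-1; (−1)^{1·0·9}·(+1)^0·(-1)^1 = -1.
v=3: a=3^-7·(≡1), b=3^-2·(≡2) mod 3; (1|3)=+1, (2|3)=-1; (−1)^{-7·-2·1}·(+1)^-2·(-1)^-7 = -1.
v=13: a=13^-8·(≡8), b=13^-4·(≡5) mod 13; (8|13)=-1, (5|13)=-1; (−1)^{-8·-4·6}·(-1)^-4·(-1)^-8 = +1.
v=5: a=5^6·(≡1), b=5^4·(≡3) mod 5; (1|5)=+1, (3|5)=-1; (−1)^{6·4·2}·(+1)^4·(-1)^6 = +1.
v=∞: -4389 < 0 and 2 > 0  ⇒  (a,b)_∞ = +1.
v=2: v_2(a)=8, v_2(b)=5; units ≡ 3, 1 (mod 8); ε·ε+αω+βω = 1·0+8·0+5·1 ≡ 1  ⇒  (a,b)_2 = -1.
(-4389, 2 / ℚ) ramifies at {2, 3, 11, 19}: a division algebra.

[2, 3, 11, 19]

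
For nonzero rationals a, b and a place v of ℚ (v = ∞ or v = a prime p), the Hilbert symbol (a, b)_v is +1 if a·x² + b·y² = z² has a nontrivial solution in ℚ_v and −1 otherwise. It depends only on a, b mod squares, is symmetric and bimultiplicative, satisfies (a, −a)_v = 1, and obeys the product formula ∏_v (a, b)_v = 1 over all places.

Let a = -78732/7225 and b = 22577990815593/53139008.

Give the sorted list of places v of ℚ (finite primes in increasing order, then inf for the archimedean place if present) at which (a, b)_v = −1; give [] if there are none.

(a, b) ≡ (-3, 43401) mod (ℚ^×)²; places V = {2, 3, 5, 13, 17, 23, 37, 43, ∞}.
(a,b)_13: α=0, u≡10; β=-2, v≡5 (mod 13); (10|13)=+1, (5|13)=-1; sign (−1)^0·+1^-2·-1^0 = +1.
(a,b)_23: α=0, u≡22; β=1, v≡18 (mod 23); (22|23)=-1, (18|23)=+1; sign (−1)^0·-1^1·+1^0 = -1.
(a,b)_3: α=9, u≡2; β=15, v≡1 (mod 3); (2|3)=-1, (1|3)=+1; sign (−1)^1·-1^15·+1^9 = +1.
(a,b)_∞: sgn(-3)=−, sgn(43401)=+, so +1.
(a,b)_5: α=-2, u≡2; β=0, v≡1 (mod 5); (2|5)=-1, (1|5)=+1; sign (−1)^0·-1^0·+1^-2 = +1.
(a,b)_2: α=2, β=-6; u≡5, v≡1 (mod 8); ε(u)ε(v)=0·0, αω(v)=2·0, βω(u)=-6·1; sum ≡ 0  ⇒  +1.
(a,b)_43: α=0, u≡1; β=2, v≡31 (mod 43); (1|43)=+1, (31|43)=+1; sign (−1)^0·+1^2·+1^0 = +1.
(a,b)_37: α=0, u≡30; β=1, v≡30 (mod 37); (30|37)=+1, (30|37)=+1; sign (−1)^0·+1^1·+1^0 = +1.
(a,b)_17: α=-2, u≡10; β=-3, v≡11 (mod 17); (10|17)=-1, (11|17)=-1; sign (−1)^0·-1^-3·-1^-2 = -1.
Ram(-3, 43401) = {17, 23}; no ℚ_17-point on the conic.

[17, 23]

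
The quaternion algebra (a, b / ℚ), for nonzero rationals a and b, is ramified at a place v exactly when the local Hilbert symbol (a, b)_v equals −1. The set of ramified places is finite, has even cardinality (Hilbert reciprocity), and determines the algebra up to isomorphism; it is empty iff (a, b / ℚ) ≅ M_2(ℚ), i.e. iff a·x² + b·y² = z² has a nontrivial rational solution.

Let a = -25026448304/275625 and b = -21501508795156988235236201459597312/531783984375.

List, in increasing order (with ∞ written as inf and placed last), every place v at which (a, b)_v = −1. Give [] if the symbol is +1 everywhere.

[7, 11, 13, inf]

(a, b) ≡ (-2956811, -1592129) mod (ℚ^×)²; places V = {2, 3, 5, 7, 11, 13, 19, 23, 29, 31, ∞}.
(a,b)_5: α=-4, u≡1; β=-8, v≡4 (mod 5); (1|5)=+1, (4|5)=+1; sign (−1)^0·+1^-8·+1^-4 = +1.
(a,b)_∞: sgn(-2956811)=−, sgn(-1592129)=−, so -1.
(a,b)_13: α=1, u≡12; β=6, v≡7 (mod 13); (12|13)=+1, (7|13)=-1; sign (−1)^0·+1^6·-1^1 = -1.
(a,b)_3: α=-2, u≡1; β=-4, v≡1 (mod 3); (1|3)=+1, (1|3)=+1; sign (−1)^0·+1^-4·+1^-2 = +1.
(a,b)_29: α=1, u≡1; β=3, v≡28 (mod 29); (1|29)=+1, (28|29)=+1; sign (−1)^0·+1^3·+1^1 = +1.
(a,b)_2: α=4, β=14; u≡5, v≡7 (mod 8); ε(u)ε(v)=0·1, αω(v)=4·0, βω(u)=14·1; sum ≡ 0  ⇒  +1.
(a,b)_11: α=1, u≡7; β=5, v≡2 (mod 11); (7|11)=-1, (2|11)=-1; sign (−1)^1·-1^5·-1^1 = -1.
(a,b)_7: α=-2, u≡6; β=-5, v≡1 (mod 7); (6|7)=-1, (1|7)=+1; sign (−1)^0·-1^-5·+1^-2 = -1.
(a,b)_23: α=3, u≡13; β=5, v≡19 (mod 23); (13|23)=+1, (19|23)=-1; sign (−1)^1·+1^5·-1^3 = +1.
(a,b)_19: α=0, u≡4; β=2, v≡18 (mod 19); (4|19)=+1, (18|19)=-1; sign (−1)^0·+1^2·-1^0 = +1.
(a,b)_31: α=1, u≡17; β=3, v≡20 (mod 31); (17|31)=-1, (20|31)=+1; sign (−1)^1·-1^3·+1^1 = +1.
|Ram(-2956811, -1592129)| = 4, even; anisotropic at {7, 11, 13, ∞}.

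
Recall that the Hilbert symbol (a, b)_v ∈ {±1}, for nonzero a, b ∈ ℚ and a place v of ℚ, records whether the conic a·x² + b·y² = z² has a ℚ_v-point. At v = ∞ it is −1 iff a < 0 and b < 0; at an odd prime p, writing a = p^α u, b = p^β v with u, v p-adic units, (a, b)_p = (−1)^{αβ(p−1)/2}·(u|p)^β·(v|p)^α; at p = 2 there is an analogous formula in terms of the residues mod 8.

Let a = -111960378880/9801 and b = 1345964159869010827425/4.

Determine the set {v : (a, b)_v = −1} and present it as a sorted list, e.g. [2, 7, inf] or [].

[5, 17]

Mod squares: a ≡ -520030, b ≡ 2737. Check v ∈ {∞, 2, 3, 5, 7, 11, 17, 19, 23, 29, 31}.
v=31: a=31^0·(≡30), b=31^2·(≡18) mod 31; (30|31)=-1, (18|31)=+1; (−1)^{0·2·15}·(-1)^2·(+1)^0 = +1.
v=3: a=3^-4·(≡2), b=3^2·(≡1) mod 3; (2|3)=-1, (1|3)=+1; (−1)^{-4·2·1}·(-1)^2·(+1)^-4 = +1.
v=2: v_2(a)=9, v_2(b)=-2; units ≡ 1, 1 (mod 8); ε·ε+αω+βω = 0·0+9·0+-2·0 ≡ 0  ⇒  (a,b)_2 = +1.
v=23: a=23^1·(≡10), b=23^3·(≡9) mod 23; (10|23)=-1, (9|23)=+1; (−1)^{1·3·11}·(-1)^3·(+1)^1 = +1.
v=17: a=17^1·(≡7), b=17^3·(≡15) mod 17; (7|17)=-1, (15|17)=+1; (−1)^{1·3·8}·(-1)^3·(+1)^1 = -1.
v=19: a=19^1·(≡17), b=19^2·(≡11) mod 19; (17|19)=+1, (11|19)=+1; (−1)^{1·2·9}·(+1)^2·(+1)^1 = +1.
v=7: a=7^1·(≡4), b=7^3·(≡5) mod 7; (4|7)=+1, (5|7)=-1; (−1)^{1·3·3}·(+1)^3·(-1)^1 = +1.
v=∞: -520030 < 0 and 2737 > 0  ⇒  (a,b)_∞ = +1.
v=5: a=5^1·(≡4), b=5^2·(≡3) mod 5; (4|5)=+1, (3|5)=-1; (−1)^{1·2·2}·(+1)^2·(-1)^1 = -1.
v=11: a=11^-2·(≡6), b=11^0·(≡4) mod 11; (6|11)=-1, (4|11)=+1; (−1)^{-2·0·5}·(-1)^0·(+1)^-2 = +1.
v=29: a=29^2·(≡19), b=29^2·(≡12) mod 29; (19|29)=-1, (12|29)=-1; (−1)^{2·2·14}·(-1)^2·(-1)^2 = +1.
|Ram(-520030, 2737)| = 2, even; anisotropic at {5, 17}.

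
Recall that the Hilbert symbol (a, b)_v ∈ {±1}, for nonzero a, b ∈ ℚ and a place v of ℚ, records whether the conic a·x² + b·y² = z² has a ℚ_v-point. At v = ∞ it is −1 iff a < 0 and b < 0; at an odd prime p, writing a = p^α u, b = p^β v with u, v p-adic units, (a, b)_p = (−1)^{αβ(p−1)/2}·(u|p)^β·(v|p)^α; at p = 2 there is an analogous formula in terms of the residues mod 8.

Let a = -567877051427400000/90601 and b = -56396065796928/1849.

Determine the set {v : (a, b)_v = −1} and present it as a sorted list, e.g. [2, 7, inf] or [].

(a, b) ≡ (-393965, -2717) mod (ℚ^×)²; places V = {2, 3, 5, 7, 11, 13, 19, 23, 29, 43, ∞}.
(a,b)_13: α=1, u≡11; β=1, v≡1 (mod 13); (11|13)=-1, (1|13)=+1; sign (−1)^0·-1^1·+1^1 = -1.
(a,b)_2: α=6, β=6; u≡3, v≡3 (mod 8); ε(u)ε(v)=1·1, αω(v)=6·1, βω(u)=6·1; sum ≡ 1  ⇒  -1.
(a,b)_∞: sgn(-393965)=−, sgn(-2717)=−, so -1.
(a,b)_7: α=-2, u≡1; β=0, v≡3 (mod 7); (1|7)=+1, (3|7)=-1; sign (−1)^0·+1^0·-1^-2 = +1.
(a,b)_5: α=5, u≡2; β=0, v≡3 (mod 5); (2|5)=-1, (3|5)=-1; sign (−1)^0·-1^0·-1^5 = -1.
(a,b)_43: α=-2, u≡23; β=-2, v≡41 (mod 43); (23|43)=+1, (41|43)=+1; sign (−1)^0·+1^-2·+1^-2 = +1.
(a,b)_29: α=3, u≡20; β=2, v≡16 (mod 29); (20|29)=+1, (16|29)=+1; sign (−1)^0·+1^2·+1^3 = +1.
(a,b)_23: α=2, u≡4; β=2, v≡17 (mod 23); (4|23)=+1, (17|23)=-1; sign (−1)^0·+1^2·-1^2 = +1.
(a,b)_3: α=4, u≡1; β=6, v≡1 (mod 3); (1|3)=+1, (1|3)=+1; sign (−1)^0·+1^6·+1^4 = +1.
(a,b)_11: α=1, u≡5; β=1, v≡7 (mod 11); (5|11)=+1, (7|11)=-1; sign (−1)^1·+1^1·-1^1 = +1.
(a,b)_19: α=1, u≡3; β=1, v≡9 (mod 19); (3|19)=-1, (9|19)=+1; sign (−1)^1·-1^1·+1^1 = +1.
Ram(-393965, -2717) = {2, 5, 13, ∞}; no ℚ_2-point on the conic.

[2, 5, 13, inf]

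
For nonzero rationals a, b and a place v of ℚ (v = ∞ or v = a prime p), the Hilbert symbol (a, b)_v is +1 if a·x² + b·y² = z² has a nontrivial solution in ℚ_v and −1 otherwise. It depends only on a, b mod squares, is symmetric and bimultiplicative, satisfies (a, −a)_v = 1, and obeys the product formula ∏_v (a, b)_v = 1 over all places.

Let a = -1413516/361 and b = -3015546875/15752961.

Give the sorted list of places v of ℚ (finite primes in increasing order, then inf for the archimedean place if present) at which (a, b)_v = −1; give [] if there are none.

[11, 17, 29, inf]

(a, b) ≡ (-2091, -1595) mod (ℚ^×)²; places V = {2, 3, 5, 7, 11, 13, 17, 19, 29, 41, ∞}.
(a,b)_13: α=2, u≡6; β=0, v≡12 (mod 13); (6|13)=-1, (12|13)=+1; sign (−1)^0·-1^0·+1^2 = +1.
(a,b)_7: α=0, u≡2; β=-4, v≡1 (mod 7); (2|7)=+1, (1|7)=+1; sign (−1)^0·+1^-4·+1^0 = +1.
(a,b)_3: α=1, u≡2; β=-8, v≡1 (mod 3); (2|3)=-1, (1|3)=+1; sign (−1)^0·-1^-8·+1^1 = +1.
(a,b)_2: α=2, β=0; u≡5, v≡5 (mod 8); ε(u)ε(v)=0·0, αω(v)=2·1, βω(u)=0·1; sum ≡ 0  ⇒  +1.
(a,b)_11: α=0, u≡8; β=3, v≡3 (mod 11); (8|11)=-1, (3|11)=+1; sign (−1)^0·-1^3·+1^0 = -1.
(a,b)_∞: sgn(-2091)=−, sgn(-1595)=−, so -1.
(a,b)_29: α=0, u≡18; β=1, v≡27 (mod 29); (18|29)=-1, (27|29)=-1; sign (−1)^0·-1^1·-1^0 = -1.
(a,b)_5: α=0, u≡4; β=7, v≡1 (mod 5); (4|5)=+1, (1|5)=+1; sign (−1)^0·+1^7·+1^0 = +1.
(a,b)_17: α=1, u≡4; β=0, v≡14 (mod 17); (4|17)=+1, (14|17)=-1; sign (−1)^0·+1^0·-1^1 = -1.
(a,b)_41: α=1, u≡25; β=0, v≡20 (mod 41); (25|41)=+1, (20|41)=+1; sign (−1)^0·+1^0·+1^1 = +1.
(a,b)_19: α=-2, u≡8; β=0, v≡17 (mod 19); (8|19)=-1, (17|19)=+1; sign (−1)^0·-1^0·+1^-2 = +1.
Ram(-2091, -1595) = {11, 17, 29, ∞}; no ℚ_11-point on the conic.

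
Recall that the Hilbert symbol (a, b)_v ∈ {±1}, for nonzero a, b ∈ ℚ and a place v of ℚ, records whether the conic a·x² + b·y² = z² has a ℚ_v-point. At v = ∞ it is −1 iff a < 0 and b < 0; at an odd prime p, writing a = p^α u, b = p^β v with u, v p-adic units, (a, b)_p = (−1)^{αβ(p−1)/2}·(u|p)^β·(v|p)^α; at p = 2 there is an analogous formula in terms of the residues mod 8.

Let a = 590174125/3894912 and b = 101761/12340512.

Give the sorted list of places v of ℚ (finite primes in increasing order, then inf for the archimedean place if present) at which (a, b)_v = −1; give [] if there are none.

(a, b) ≡ (11730, 2) mod (ℚ^×)²; places V = {2, 3, 5, 7, 11, 17, 23, 29, 31, ∞}.
(a,b)_31: α=2, u≡17; β=0, v≡19 (mod 31); (17|31)=-1, (19|31)=+1; sign (−1)^0·-1^0·+1^2 = +1.
(a,b)_11: α=0, u≡9; β=2, v≡2 (mod 11); (9|11)=+1, (2|11)=-1; sign (−1)^0·+1^2·-1^0 = +1.
(a,b)_17: α=3, u≡11; β=0, v≡2 (mod 17); (11|17)=-1, (2|17)=+1; sign (−1)^0·-1^0·+1^3 = +1.
(a,b)_3: α=-3, u≡1; β=-6, v≡2 (mod 3); (1|3)=+1, (2|3)=-1; sign (−1)^0·+1^-6·-1^-3 = -1.
(a,b)_5: α=3, u≡4; β=0, v≡3 (mod 5); (4|5)=+1, (3|5)=-1; sign (−1)^0·+1^0·-1^3 = -1.
(a,b)_29: α=0, u≡19; β=2, v≡8 (mod 29); (19|29)=-1, (8|29)=-1; sign (−1)^0·-1^2·-1^0 = +1.
(a,b)_∞: sgn(11730)=+, sgn(2)=+, so +1.
(a,b)_23: α=-1, u≡2; β=-2, v≡13 (mod 23); (2|23)=+1, (13|23)=+1; sign (−1)^0·+1^-2·+1^-1 = +1.
(a,b)_7: α=-2, u≡3; β=0, v≡1 (mod 7); (3|7)=-1, (1|7)=+1; sign (−1)^0·-1^0·+1^-2 = +1.
(a,b)_2: α=-7, β=-5; u≡1, v≡1 (mod 8); ε(u)ε(v)=0·0, αω(v)=-7·0, βω(u)=-5·0; sum ≡ 0  ⇒  +1.
|Ram(11730, 2)| = 2, even; anisotropic at {3, 5}.

[3, 5]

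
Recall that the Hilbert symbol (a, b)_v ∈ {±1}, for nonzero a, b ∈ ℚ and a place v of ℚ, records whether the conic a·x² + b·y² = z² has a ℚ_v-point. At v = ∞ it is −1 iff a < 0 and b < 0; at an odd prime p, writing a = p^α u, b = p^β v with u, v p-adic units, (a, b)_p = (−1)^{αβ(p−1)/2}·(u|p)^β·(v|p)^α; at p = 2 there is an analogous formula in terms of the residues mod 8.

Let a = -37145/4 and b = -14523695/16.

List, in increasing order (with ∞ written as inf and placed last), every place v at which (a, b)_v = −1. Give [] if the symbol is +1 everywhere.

Mod squares: a ≡ -37145, b ≡ -95. Check v ∈ {∞, 2, 5, 17, 19, 23}.
v=19: a=19^1·(≡10), b=19^1·(≡18) mod 19; (10|19)=-1, (18|19)=-1; (−1)^{1·1·9}·(-1)^1·(-1)^1 = -1.
v=23: a=23^1·(≡16), b=23^2·(≡22) mod 23; (16|23)=+1, (22|23)=-1; (−1)^{1·2·11}·(+1)^2·(-1)^1 = -1.
v=∞: -37145 < 0 and -95 < 0  ⇒  (a,b)_∞ = -1.
v=17: a=17^1·(≡2), b=17^2·(≡3) mod 17; (2|17)=+1, (3|17)=-1; (−1)^{1·2·8}·(+1)^2·(-1)^1 = -1.
v=2: v_2(a)=-2, v_2(b)=-4; units ≡ 7, 1 (mod 8); ε·ε+αω+βω = 1·0+-2·0+-4·0 ≡ 0  ⇒  (a,b)_2 = +1.
v=5: a=5^1·(≡4), b=5^1·(≡1) mod 5; (4|5)=+1, (1|5)=+1; (−1)^{1·1·2}·(+1)^1·(+1)^1 = +1.
|Ram(-37145, -95)| = 4, even; anisotropic at {17, 19, 23, ∞}.

[17, 19, 23, inf]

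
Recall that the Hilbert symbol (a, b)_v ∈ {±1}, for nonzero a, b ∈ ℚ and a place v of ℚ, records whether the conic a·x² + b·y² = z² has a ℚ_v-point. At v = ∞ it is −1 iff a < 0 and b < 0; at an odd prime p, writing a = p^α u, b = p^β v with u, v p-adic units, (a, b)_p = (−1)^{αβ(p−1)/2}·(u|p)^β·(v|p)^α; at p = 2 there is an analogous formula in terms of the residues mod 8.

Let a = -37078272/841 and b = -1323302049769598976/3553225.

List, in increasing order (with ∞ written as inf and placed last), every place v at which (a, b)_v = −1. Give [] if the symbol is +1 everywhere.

(a, b) ≡ (-133, -10659) mod (ℚ^×)²; places V = {2, 3, 5, 7, 11, 13, 17, 19, 29, ∞}.
(a,b)_∞: sgn(-133)=−, sgn(-10659)=−, so -1.
(a,b)_13: α=0, u≡9; β=-2, v≡10 (mod 13); (9|13)=+1, (10|13)=+1; sign (−1)^0·+1^-2·+1^0 = +1.
(a,b)_5: α=0, u≡3; β=-2, v≡1 (mod 5); (3|5)=-1, (1|5)=+1; sign (−1)^0·-1^-2·+1^0 = +1.
(a,b)_7: α=1, u≡4; β=4, v≡1 (mod 7); (4|7)=+1, (1|7)=+1; sign (−1)^0·+1^4·+1^1 = +1.
(a,b)_29: α=-2, u≡26; β=-2, v≡20 (mod 29); (26|29)=-1, (20|29)=+1; sign (−1)^0·-1^-2·+1^-2 = +1.
(a,b)_17: α=0, u≡11; β=3, v≡1 (mod 17); (11|17)=-1, (1|17)=+1; sign (−1)^0·-1^3·+1^0 = -1.
(a,b)_2: α=8, β=12; u≡3, v≡5 (mod 8); ε(u)ε(v)=1·0, αω(v)=8·1, βω(u)=12·1; sum ≡ 0  ⇒  +1.
(a,b)_11: α=2, u≡10; β=3, v≡10 (mod 11); (10|11)=-1, (10|11)=-1; sign (−1)^0·-1^3·-1^2 = -1.
(a,b)_3: α=2, u≡2; β=1, v≡2 (mod 3); (2|3)=-1, (2|3)=-1; sign (−1)^0·-1^1·-1^2 = -1.
(a,b)_19: α=1, u≡8; β=3, v≡11 (mod 19); (8|19)=-1, (11|19)=+1; sign (−1)^1·-1^3·+1^1 = +1.
|Ram(-133, -10659)| = 4, even; anisotropic at {3, 11, 17, ∞}.

[3, 11, 17, inf]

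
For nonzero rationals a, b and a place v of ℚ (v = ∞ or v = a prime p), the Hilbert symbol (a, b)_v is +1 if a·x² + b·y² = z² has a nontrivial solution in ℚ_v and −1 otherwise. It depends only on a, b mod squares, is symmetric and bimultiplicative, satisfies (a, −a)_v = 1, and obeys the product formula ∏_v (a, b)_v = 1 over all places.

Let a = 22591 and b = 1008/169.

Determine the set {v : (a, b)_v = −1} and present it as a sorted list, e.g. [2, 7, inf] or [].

(a, b) ≡ (22591, 7) mod (ℚ^×)²; places V = {2, 3, 7, 13, 19, 29, 41, ∞}.
(a,b)_3: α=0, u≡1; β=2, v≡1 (mod 3); (1|3)=+1, (1|3)=+1; sign (−1)^0·+1^2·+1^0 = +1.
(a,b)_2: α=0, β=4; u≡7, v≡7 (mod 8); ε(u)ε(v)=1·1, αω(v)=0·0, βω(u)=4·0; sum ≡ 1  ⇒  -1.
(a,b)_13: α=0, u≡10; β=-2, v≡7 (mod 13); (10|13)=+1, (7|13)=-1; sign (−1)^0·+1^-2·-1^0 = +1.
(a,b)_∞: sgn(22591)=+, sgn(7)=+, so +1.
(a,b)_19: α=1, u≡11; β=0, v≡9 (mod 19); (11|19)=+1, (9|19)=+1; sign (−1)^0·+1^0·+1^1 = +1.
(a,b)_7: α=0, u≡2; β=1, v≡4 (mod 7); (2|7)=+1, (4|7)=+1; sign (−1)^0·+1^1·+1^0 = +1.
(a,b)_29: α=1, u≡25; β=0, v≡13 (mod 29); (25|29)=+1, (13|29)=+1; sign (−1)^0·+1^0·+1^1 = +1.
(a,b)_41: α=1, u≡18; β=0, v≡13 (mod 41); (18|41)=+1, (13|41)=-1; sign (−1)^0·+1^0·-1^1 = -1.
|Ram(22591, 7)| = 2, even; anisotropic at {2, 41}.

[2, 41]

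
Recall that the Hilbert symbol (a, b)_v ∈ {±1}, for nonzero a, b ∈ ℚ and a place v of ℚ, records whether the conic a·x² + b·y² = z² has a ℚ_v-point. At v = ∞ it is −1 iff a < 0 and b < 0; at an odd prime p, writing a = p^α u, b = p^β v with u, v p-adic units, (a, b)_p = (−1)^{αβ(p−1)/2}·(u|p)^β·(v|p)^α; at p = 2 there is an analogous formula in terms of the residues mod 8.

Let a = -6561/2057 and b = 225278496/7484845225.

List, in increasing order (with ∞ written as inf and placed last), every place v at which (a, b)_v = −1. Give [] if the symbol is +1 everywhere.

(a, b) ≡ (-17, 2146) mod (ℚ^×)²; places V = {2, 3, 5, 11, 13, 17, 29, 37, ∞}.
(a,b)_13: α=0, u≡10; β=-2, v≡1 (mod 13); (10|13)=+1, (1|13)=+1; sign (−1)^0·+1^-2·+1^0 = +1.
(a,b)_∞: sgn(-17)=−, sgn(2146)=+, so +1.
(a,b)_3: α=8, u≡1; β=8, v≡1 (mod 3); (1|3)=+1, (1|3)=+1; sign (−1)^0·+1^8·+1^8 = +1.
(a,b)_2: α=0, β=5; u≡7, v≡1 (mod 8); ε(u)ε(v)=1·0, αω(v)=0·0, βω(u)=5·0; sum ≡ 0  ⇒  +1.
(a,b)_17: α=-1, u≡9; β=0, v≡1 (mod 17); (9|17)=+1, (1|17)=+1; sign (−1)^0·+1^0·+1^-1 = +1.
(a,b)_37: α=0, u≡23; β=1, v≡21 (mod 37); (23|37)=-1, (21|37)=+1; sign (−1)^0·-1^1·+1^0 = -1.
(a,b)_11: α=-2, u≡1; β=-6, v≡3 (mod 11); (1|11)=+1, (3|11)=+1; sign (−1)^0·+1^-6·+1^-2 = +1.
(a,b)_29: α=0, u≡18; β=1, v≡28 (mod 29); (18|29)=-1, (28|29)=+1; sign (−1)^0·-1^1·+1^0 = -1.
(a,b)_5: α=0, u≡2; β=-2, v≡4 (mod 5); (2|5)=-1, (4|5)=+1; sign (−1)^0·-1^-2·+1^0 = +1.
Ram(-17, 2146) = {29, 37}; no ℚ_29-point on the conic.

[29, 37]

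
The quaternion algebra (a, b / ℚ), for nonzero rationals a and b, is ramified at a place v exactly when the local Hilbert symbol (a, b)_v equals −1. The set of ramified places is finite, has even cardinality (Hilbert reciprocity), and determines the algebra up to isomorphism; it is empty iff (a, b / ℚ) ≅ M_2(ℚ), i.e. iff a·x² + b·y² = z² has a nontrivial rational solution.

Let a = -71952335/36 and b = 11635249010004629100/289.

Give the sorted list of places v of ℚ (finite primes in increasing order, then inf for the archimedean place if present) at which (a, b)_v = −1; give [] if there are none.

[7, 19, 23, 29]

Mod squares: a ≡ -1468415, b ≡ 3059. Check v ∈ {∞, 2, 3, 5, 7, 13, 17, 19, 23, 29, 41}.
v=13: a=13^1·(≡2), b=13^2·(≡9) mod 13; (2|13)=-1, (9|13)=+1; (−1)^{1·2·6}·(-1)^2·(+1)^1 = +1.
v=23: a=23^0·(≡17), b=23^1·(≡3) mod 23; (17|23)=-1, (3|23)=+1; (−1)^{0·1·11}·(-1)^1·(+1)^0 = -1.
v=5: a=5^1·(≡3), b=5^2·(≡1) mod 5; (3|5)=-1, (1|5)=+1; (−1)^{1·2·2}·(-1)^2·(+1)^1 = +1.
v=2: v_2(a)=-2, v_2(b)=2; units ≡ 1, 3 (mod 8); ε·ε+αω+βω = 0·1+-2·1+2·0 ≡ 0  ⇒  (a,b)_2 = +1.
v=41: a=41^1·(≡27), b=41^2·(≡23) mod 41; (27|41)=-1, (23|41)=+1; (−1)^{1·2·20}·(-1)^2·(+1)^1 = +1.
v=29: a=29^1·(≡22), b=29^2·(≡12) mod 29; (22|29)=+1, (12|29)=-1; (−1)^{1·2·14}·(+1)^2·(-1)^1 = -1.
v=∞: -1468415 < 0 and 3059 > 0  ⇒  (a,b)_∞ = +1.
v=17: a=17^0·(≡6), b=17^-2·(≡8) mod 17; (6|17)=-1, (8|17)=+1; (−1)^{0·-2·8}·(-1)^-2·(+1)^0 = +1.
v=19: a=19^1·(≡9), b=19^3·(≡16) mod 19; (9|19)=+1, (16|19)=+1; (−1)^{1·3·9}·(+1)^3·(+1)^1 = -1.
v=7: a=7^2·(≡3), b=7^3·(≡3) mod 7; (3|7)=-1, (3|7)=-1; (−1)^{2·3·3}·(-1)^3·(-1)^2 = -1.
v=3: a=3^-2·(≡1), b=3^2·(≡2) mod 3; (1|3)=+1, (2|3)=-1; (−1)^{-2·2·1}·(+1)^2·(-1)^-2 = +1.
(-1468415, 3059 / ℚ) ramifies at {7, 19, 23, 29}: a division algebra.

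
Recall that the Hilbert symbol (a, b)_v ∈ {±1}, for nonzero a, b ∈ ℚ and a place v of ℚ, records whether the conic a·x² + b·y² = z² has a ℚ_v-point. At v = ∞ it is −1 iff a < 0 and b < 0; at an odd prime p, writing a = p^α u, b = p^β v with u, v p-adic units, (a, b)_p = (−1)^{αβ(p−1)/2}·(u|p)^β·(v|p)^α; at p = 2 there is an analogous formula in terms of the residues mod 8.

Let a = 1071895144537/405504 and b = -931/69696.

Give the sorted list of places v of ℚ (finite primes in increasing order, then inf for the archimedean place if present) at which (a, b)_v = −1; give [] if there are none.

[19, 31]

(a, b) ≡ (108931427, -19) mod (ℚ^×)²; places V = {2, 3, 7, 11, 17, 19, 23, 31, 43, 47, ∞}.
(a,b)_3: α=-2, u≡2; β=-2, v≡2 (mod 3); (2|3)=-1, (2|3)=-1; sign (−1)^0·-1^-2·-1^-2 = +1.
(a,b)_23: α=1, u≡8; β=0, v≡2 (mod 23); (8|23)=+1, (2|23)=+1; sign (−1)^0·+1^0·+1^1 = +1.
(a,b)_7: α=2, u≡3; β=2, v≡4 (mod 7); (3|7)=-1, (4|7)=+1; sign (−1)^0·-1^2·+1^2 = +1.
(a,b)_31: α=1, u≡14; β=0, v≡27 (mod 31); (14|31)=+1, (27|31)=-1; sign (−1)^0·+1^0·-1^1 = -1.
(a,b)_∞: sgn(108931427)=+, sgn(-19)=−, so +1.
(a,b)_43: α=1, u≡12; β=0, v≡4 (mod 43); (12|43)=-1, (4|43)=+1; sign (−1)^0·-1^0·+1^1 = +1.
(a,b)_11: α=-1, u≡10; β=-2, v≡1 (mod 11); (10|11)=-1, (1|11)=+1; sign (−1)^0·-1^-2·+1^-1 = +1.
(a,b)_19: α=1, u≡8; β=1, v≡2 (mod 19); (8|19)=-1, (2|19)=-1; sign (−1)^1·-1^1·-1^1 = -1.
(a,b)_47: α=2, u≡15; β=0, v≡17 (mod 47); (15|47)=-1, (17|47)=+1; sign (−1)^0·-1^0·+1^2 = +1.
(a,b)_17: α=1, u≡5; β=0, v≡16 (mod 17); (5|17)=-1, (16|17)=+1; sign (−1)^0·-1^0·+1^1 = +1.
(a,b)_2: α=-12, β=-6; u≡3, v≡5 (mod 8); ε(u)ε(v)=1·0, αω(v)=-12·1, βω(u)=-6·1; sum ≡ 0  ⇒  +1.
|Ram(108931427, -19)| = 2, even; anisotropic at {19, 31}.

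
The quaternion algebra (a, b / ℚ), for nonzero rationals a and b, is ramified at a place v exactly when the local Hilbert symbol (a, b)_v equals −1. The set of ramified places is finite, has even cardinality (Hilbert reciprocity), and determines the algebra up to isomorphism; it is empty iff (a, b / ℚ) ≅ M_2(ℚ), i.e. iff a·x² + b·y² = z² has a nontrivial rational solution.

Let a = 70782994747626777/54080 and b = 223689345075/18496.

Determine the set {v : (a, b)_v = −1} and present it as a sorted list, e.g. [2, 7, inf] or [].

(a, b) ≡ (285, 1147) mod (ℚ^×)²; places V = {2, 3, 5, 7, 11, 13, 17, 19, 31, 37, ∞}.
(a,b)_∞: sgn(285)=+, sgn(1147)=+, so +1.
(a,b)_2: α=-6, β=-6; u≡5, v≡3 (mod 8); ε(u)ε(v)=0·1, αω(v)=-6·1, βω(u)=-6·1; sum ≡ 0  ⇒  +1.
(a,b)_13: α=-2, u≡12; β=0, v≡4 (mod 13); (12|13)=+1, (4|13)=+1; sign (−1)^0·+1^0·+1^-2 = +1.
(a,b)_3: α=3, u≡2; β=2, v≡1 (mod 3); (2|3)=-1, (1|3)=+1; sign (−1)^0·-1^2·+1^3 = +1.
(a,b)_7: α=4, u≡6; β=4, v≡5 (mod 7); (6|7)=-1, (5|7)=-1; sign (−1)^0·-1^4·-1^4 = +1.
(a,b)_37: α=2, u≡30; β=1, v≡14 (mod 37); (30|37)=+1, (14|37)=-1; sign (−1)^0·+1^1·-1^2 = +1.
(a,b)_5: α=-1, u≡2; β=2, v≡3 (mod 5); (2|5)=-1, (3|5)=-1; sign (−1)^0·-1^2·-1^-1 = -1.
(a,b)_17: α=0, u≡8; β=-2, v≡8 (mod 17); (8|17)=+1, (8|17)=+1; sign (−1)^0·+1^-2·+1^0 = +1.
(a,b)_31: α=2, u≡17; β=1, v≡21 (mod 31); (17|31)=-1, (21|31)=-1; sign (−1)^0·-1^1·-1^2 = -1.
(a,b)_11: α=2, u≡10; β=0, v≡4 (mod 11); (10|11)=-1, (4|11)=+1; sign (−1)^0·-1^0·+1^2 = +1.
(a,b)_19: α=3, u≡3; β=2, v≡9 (mod 19); (3|19)=-1, (9|19)=+1; sign (−1)^0·-1^2·+1^3 = +1.
|Ram(285, 1147)| = 2, even; anisotropic at {5, 31}.

[5, 31]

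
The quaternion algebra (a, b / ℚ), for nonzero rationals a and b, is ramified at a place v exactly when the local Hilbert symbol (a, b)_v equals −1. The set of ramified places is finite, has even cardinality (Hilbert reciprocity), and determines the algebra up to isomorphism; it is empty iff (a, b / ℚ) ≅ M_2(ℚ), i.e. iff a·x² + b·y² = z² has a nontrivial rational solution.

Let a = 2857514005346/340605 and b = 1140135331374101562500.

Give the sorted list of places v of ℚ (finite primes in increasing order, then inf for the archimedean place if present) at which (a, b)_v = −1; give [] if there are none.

(a, b) ≡ (170170, 17) mod (ℚ^×)²; places V = {2, 3, 5, 7, 11, 13, 17, 29, ∞}.
(a,b)_3: α=-4, u≡1; β=0, v≡2 (mod 3); (1|3)=+1, (2|3)=-1; sign (−1)^0·+1^0·-1^-4 = +1.
(a,b)_13: α=1, u≡4; β=2, v≡4 (mod 13); (4|13)=+1, (4|13)=+1; sign (−1)^0·+1^2·+1^1 = +1.
(a,b)_7: α=5, u≡5; β=4, v≡3 (mod 7); (5|7)=-1, (3|7)=-1; sign (−1)^0·-1^4·-1^5 = -1.
(a,b)_5: α=-1, u≡1; β=10, v≡3 (mod 5); (1|5)=+1, (3|5)=-1; sign (−1)^0·+1^10·-1^-1 = -1.
(a,b)_2: α=1, β=2; u≡5, v≡1 (mod 8); ε(u)ε(v)=0·0, αω(v)=1·0, βω(u)=2·1; sum ≡ 0  ⇒  +1.
(a,b)_17: α=3, u≡7; β=3, v≡2 (mod 17); (7|17)=-1, (2|17)=+1; sign (−1)^0·-1^3·+1^3 = -1.
(a,b)_29: α=-2, u≡12; β=0, v≡17 (mod 29); (12|29)=-1, (17|29)=-1; sign (−1)^0·-1^0·-1^-2 = +1.
(a,b)_∞: sgn(170170)=+, sgn(17)=+, so +1.
(a,b)_11: α=3, u≡5; β=4, v≡6 (mod 11); (5|11)=+1, (6|11)=-1; sign (−1)^0·+1^4·-1^3 = -1.
|Ram(170170, 17)| = 4, even; anisotropic at {5, 7, 11, 17}.

[5, 7, 11, 17]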